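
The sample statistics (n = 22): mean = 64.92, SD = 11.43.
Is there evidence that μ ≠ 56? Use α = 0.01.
One-sample t-test:
H₀: μ = 56
H₁: μ ≠ 56
df = n - 1 = 21
t = (x̄ - μ₀) / (s/√n) = (64.92 - 56) / (11.43/√22) = 3.660
p-value = 0.0015

Since p-value < α = 0.01, we reject H₀.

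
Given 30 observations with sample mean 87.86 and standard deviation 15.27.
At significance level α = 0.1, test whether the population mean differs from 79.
One-sample t-test:
H₀: μ = 79
H₁: μ ≠ 79
df = n - 1 = 29
t = (x̄ - μ₀) / (s/√n) = (87.86 - 79) / (15.27/√30) = 3.178
p-value = 0.0035

Since p-value < α = 0.1, we reject H₀.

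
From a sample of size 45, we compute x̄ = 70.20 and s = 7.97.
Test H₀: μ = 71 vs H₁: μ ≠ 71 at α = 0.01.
One-sample t-test:
H₀: μ = 71
H₁: μ ≠ 71
df = n - 1 = 44
t = (x̄ - μ₀) / (s/√n) = (70.20 - 71) / (7.97/√45) = -0.673
p-value = 0.5042

Since p-value > α = 0.01, we fail to reject H₀.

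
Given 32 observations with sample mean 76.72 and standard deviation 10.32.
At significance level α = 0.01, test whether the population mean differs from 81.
One-sample t-test:
H₀: μ = 81
H₁: μ ≠ 81
df = n - 1 = 31
t = (x̄ - μ₀) / (s/√n) = (76.72 - 81) / (10.32/√32) = -2.346
p-value = 0.0255

Since p-value > α = 0.01, we fail to reject H₀.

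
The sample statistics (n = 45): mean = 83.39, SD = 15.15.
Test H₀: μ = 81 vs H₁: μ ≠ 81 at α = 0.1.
One-sample t-test:
H₀: μ = 81
H₁: μ ≠ 81
df = n - 1 = 44
t = (x̄ - μ₀) / (s/√n) = (83.39 - 81) / (15.15/√45) = 1.058
p-value = 0.2957

Since p-value > α = 0.1, we fail to reject H₀.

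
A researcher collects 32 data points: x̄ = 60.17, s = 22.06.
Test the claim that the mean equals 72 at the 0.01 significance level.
One-sample t-test:
H₀: μ = 72
H₁: μ ≠ 72
df = n - 1 = 31
t = (x̄ - μ₀) / (s/√n) = (60.17 - 72) / (22.06/√32) = -3.034
p-value = 0.0049

Since p-value < α = 0.01, we reject H₀.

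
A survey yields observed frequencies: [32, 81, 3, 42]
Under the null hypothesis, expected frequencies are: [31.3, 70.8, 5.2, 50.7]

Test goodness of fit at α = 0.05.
Chi-square goodness of fit test:
H₀: observed counts match expected distribution
H₁: observed counts differ from expected distribution
df = k - 1 = 3
χ² = Σ(O - E)²/E
   = (32 - 31.3)²/31.3 + (81 - 70.8)²/70.8 + (3 - 5.2)²/5.2 + (42 - 50.7)²/50.7
   = 0.016 + 1.469 + 0.931 + 1.493
   = 3.91
p-value = 0.2715

Since p-value > α = 0.05, we fail to reject H₀.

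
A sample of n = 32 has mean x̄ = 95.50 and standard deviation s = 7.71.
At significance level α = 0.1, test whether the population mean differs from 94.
One-sample t-test:
H₀: μ = 94
H₁: μ ≠ 94
df = n - 1 = 31
t = (x̄ - μ₀) / (s/√n) = (95.50 - 94) / (7.71/√32) = 1.101
p-value = 0.2796

Since p-value > α = 0.1, we fail to reject H₀.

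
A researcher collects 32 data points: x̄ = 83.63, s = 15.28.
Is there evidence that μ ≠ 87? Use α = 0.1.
One-sample t-test:
H₀: μ = 87
H₁: μ ≠ 87
df = n - 1 = 31
t = (x̄ - μ₀) / (s/√n) = (83.63 - 87) / (15.28/√32) = -1.248
p-value = 0.2215

Since p-value > α = 0.1, we fail to reject H₀.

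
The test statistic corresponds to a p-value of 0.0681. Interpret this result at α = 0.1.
Since p = 0.0681 < α = 0.1, reject H₀.
There is sufficient evidence to reject the null hypothesis; the result is statistically significant at the 0.1 level.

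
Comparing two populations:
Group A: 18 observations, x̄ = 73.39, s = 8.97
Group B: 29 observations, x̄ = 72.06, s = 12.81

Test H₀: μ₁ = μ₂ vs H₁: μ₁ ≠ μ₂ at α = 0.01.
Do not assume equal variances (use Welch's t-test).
Welch's two-sample t-test:
H₀: μ₁ = μ₂
H₁: μ₁ ≠ μ₂
s₁²/n₁ = 8.97²/18 = 4.4701,  s₂²/n₂ = 12.81²/29 = 5.6585
SE = √(s₁²/n₁ + s₂²/n₂) = √(4.4701 + 5.6585) = 3.1825
df (Welch-Satterthwaite) = (s₁²/n₁ + s₂²/n₂)² / [(s₁²/n₁)²/(n₁-1) + (s₂²/n₂)²/(n₂-1)] ≈ 44.24
t = (x̄₁ - x̄₂) / SE = (73.39 - 72.06) / 3.1825 = 1.33 / 3.1825 = 0.418
p-value = 0.6780

Since p-value > α = 0.01, we fail to reject H₀.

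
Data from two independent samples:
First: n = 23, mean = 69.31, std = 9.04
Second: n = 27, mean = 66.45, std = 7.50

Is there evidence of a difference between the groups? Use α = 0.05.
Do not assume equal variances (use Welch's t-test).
Welch's two-sample t-test:
H₀: μ₁ = μ₂
H₁: μ₁ ≠ μ₂
s₁²/n₁ = 9.04²/23 = 3.5531,  s₂²/n₂ = 7.50²/27 = 2.0833
SE = √(s₁²/n₁ + s₂²/n₂) = √(3.5531 + 2.0833) = 2.3741
df (Welch-Satterthwaite) = (s₁²/n₁ + s₂²/n₂)² / [(s₁²/n₁)²/(n₁-1) + (s₂²/n₂)²/(n₂-1)] ≈ 42.89
t = (x̄₁ - x̄₂) / SE = (69.31 - 66.45) / 2.3741 = 2.86 / 2.3741 = 1.205
p-value = 0.2349

Since p-value > α = 0.05, we fail to reject H₀.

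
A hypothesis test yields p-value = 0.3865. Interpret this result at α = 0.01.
Since p = 0.3865 > α = 0.01, fail to reject H₀.
There is insufficient evidence to reject the null hypothesis; the result is not statistically significant at the 0.01 level.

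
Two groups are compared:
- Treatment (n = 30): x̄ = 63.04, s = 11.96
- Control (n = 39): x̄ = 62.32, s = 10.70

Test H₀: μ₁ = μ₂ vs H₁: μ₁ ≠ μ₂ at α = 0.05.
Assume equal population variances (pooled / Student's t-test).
Student's two-sample t-test (equal variances):
H₀: μ₁ = μ₂
H₁: μ₁ ≠ μ₂
df = n₁ + n₂ - 2 = 67
Pooled variance s_p² = [(n₁-1)s₁² + (n₂-1)s₂²] / (n₁ + n₂ - 2) = [(29)(11.96²) + (38)(10.70²)] / 67 = 126.8482
SE = √(s_p²(1/n₁ + 1/n₂)) = √(126.8482 × (1/30 + 1/39)) = 2.7351
t = (x̄₁ - x̄₂) / SE = (63.04 - 62.32) / 2.7351 = 0.72 / 2.7351 = 0.263
p-value = 0.7932

Since p-value > α = 0.05, we fail to reject H₀.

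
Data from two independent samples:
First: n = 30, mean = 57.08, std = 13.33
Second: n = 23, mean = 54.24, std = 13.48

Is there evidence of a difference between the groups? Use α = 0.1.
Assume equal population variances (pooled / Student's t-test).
Student's two-sample t-test (equal variances):
H₀: μ₁ = μ₂
H₁: μ₁ ≠ μ₂
df = n₁ + n₂ - 2 = 51
Pooled variance s_p² = [(n₁-1)s₁² + (n₂-1)s₂²] / (n₁ + n₂ - 2) = [(29)(13.33²) + (22)(13.48²)] / 51 = 179.4237
SE = √(s_p²(1/n₁ + 1/n₂)) = √(179.4237 × (1/30 + 1/23)) = 3.7124
t = (x̄₁ - x̄₂) / SE = (57.08 - 54.24) / 3.7124 = 2.84 / 3.7124 = 0.765
p-value = 0.4478

Since p-value > α = 0.1, we fail to reject H₀.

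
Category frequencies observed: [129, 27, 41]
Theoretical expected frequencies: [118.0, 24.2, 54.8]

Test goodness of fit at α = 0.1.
Chi-square goodness of fit test:
H₀: observed counts match expected distribution
H₁: observed counts differ from expected distribution
df = k - 1 = 2
χ² = Σ(O - E)²/E
   = (129 - 118.0)²/118.0 + (27 - 24.2)²/24.2 + (41 - 54.8)²/54.8
   = 1.025 + 0.324 + 3.475
   = 4.82
p-value = 0.0896

Since p-value < α = 0.1, we reject H₀.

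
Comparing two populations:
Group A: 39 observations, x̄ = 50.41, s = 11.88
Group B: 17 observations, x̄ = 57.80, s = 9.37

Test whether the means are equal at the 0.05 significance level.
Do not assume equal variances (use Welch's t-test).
Welch's two-sample t-test:
H₀: μ₁ = μ₂
H₁: μ₁ ≠ μ₂
s₁²/n₁ = 11.88²/39 = 3.6188,  s₂²/n₂ = 9.37²/17 = 5.1645
SE = √(s₁²/n₁ + s₂²/n₂) = √(3.6188 + 5.1645) = 2.9637
df (Welch-Satterthwaite) = (s₁²/n₁ + s₂²/n₂)² / [(s₁²/n₁)²/(n₁-1) + (s₂²/n₂)²/(n₂-1)] ≈ 38.35
t = (x̄₁ - x̄₂) / SE = (50.41 - 57.80) / 2.9637 = -7.39 / 2.9637 = -2.494
p-value = 0.0171

Since p-value < α = 0.05, we reject H₀.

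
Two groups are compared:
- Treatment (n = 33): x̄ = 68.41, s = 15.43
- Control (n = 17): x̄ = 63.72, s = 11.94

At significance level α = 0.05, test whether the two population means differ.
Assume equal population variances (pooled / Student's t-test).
Student's two-sample t-test (equal variances):
H₀: μ₁ = μ₂
H₁: μ₁ ≠ μ₂
df = n₁ + n₂ - 2 = 48
Pooled variance s_p² = [(n₁-1)s₁² + (n₂-1)s₂²] / (n₁ + n₂ - 2) = [(32)(15.43²) + (16)(11.94²)] / 48 = 206.2445
SE = √(s_p²(1/n₁ + 1/n₂)) = √(206.2445 × (1/33 + 1/17)) = 4.2874
t = (x̄₁ - x̄₂) / SE = (68.41 - 63.72) / 4.2874 = 4.69 / 4.2874 = 1.094
p-value = 0.2795

Since p-value > α = 0.05, we fail to reject H₀.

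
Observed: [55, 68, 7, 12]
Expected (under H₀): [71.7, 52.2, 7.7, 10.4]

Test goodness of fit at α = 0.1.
Chi-square goodness of fit test:
H₀: observed counts match expected distribution
H₁: observed counts differ from expected distribution
df = k - 1 = 3
χ² = Σ(O - E)²/E
   = (55 - 71.7)²/71.7 + (68 - 52.2)²/52.2 + (7 - 7.7)²/7.7 + (12 - 10.4)²/10.4
   = 3.890 + 4.782 + 0.064 + 0.246
   = 8.98
p-value = 0.0295

Since p-value < α = 0.1, we reject H₀.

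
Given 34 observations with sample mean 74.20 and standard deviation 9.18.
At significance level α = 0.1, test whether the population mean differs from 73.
One-sample t-test:
H₀: μ = 73
H₁: μ ≠ 73
df = n - 1 = 33
t = (x̄ - μ₀) / (s/√n) = (74.20 - 73) / (9.18/√34) = 0.762
p-value = 0.4513

Since p-value > α = 0.1, we fail to reject H₀.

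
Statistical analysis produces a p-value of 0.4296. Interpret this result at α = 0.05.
Since p = 0.4296 > α = 0.05, fail to reject H₀.
There is insufficient evidence to reject the null hypothesis; the result is not statistically significant at the 0.05 level.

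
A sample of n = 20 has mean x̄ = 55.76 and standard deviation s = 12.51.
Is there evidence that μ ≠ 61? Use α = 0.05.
One-sample t-test:
H₀: μ = 61
H₁: μ ≠ 61
df = n - 1 = 19
t = (x̄ - μ₀) / (s/√n) = (55.76 - 61) / (12.51/√20) = -1.873
p-value = 0.0765

Since p-value > α = 0.05, we fail to reject H₀.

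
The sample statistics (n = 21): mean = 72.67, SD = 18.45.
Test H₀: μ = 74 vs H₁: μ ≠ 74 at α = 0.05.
One-sample t-test:
H₀: μ = 74
H₁: μ ≠ 74
df = n - 1 = 20
t = (x̄ - μ₀) / (s/√n) = (72.67 - 74) / (18.45/√21) = -0.330
p-value = 0.7446

Since p-value > α = 0.05, we fail to reject H₀.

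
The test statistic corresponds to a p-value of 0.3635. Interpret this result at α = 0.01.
Since p = 0.3635 > α = 0.01, fail to reject H₀.
There is insufficient evidence to reject the null hypothesis; the result is not statistically significant at the 0.01 level.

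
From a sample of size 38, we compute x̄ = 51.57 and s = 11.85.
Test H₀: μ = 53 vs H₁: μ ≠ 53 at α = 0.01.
One-sample t-test:
H₀: μ = 53
H₁: μ ≠ 53
df = n - 1 = 37
t = (x̄ - μ₀) / (s/√n) = (51.57 - 53) / (11.85/√38) = -0.744
p-value = 0.4616

Since p-value > α = 0.01, we fail to reject H₀.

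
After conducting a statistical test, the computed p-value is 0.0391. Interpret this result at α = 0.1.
Since p = 0.0391 < α = 0.1, reject H₀.
There is sufficient evidence to reject the null hypothesis; the result is statistically significant at the 0.1 level.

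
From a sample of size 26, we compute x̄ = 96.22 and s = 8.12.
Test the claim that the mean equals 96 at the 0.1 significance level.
One-sample t-test:
H₀: μ = 96
H₁: μ ≠ 96
df = n - 1 = 25
t = (x̄ - μ₀) / (s/√n) = (96.22 - 96) / (8.12/√26) = 0.138
p-value = 0.8912

Since p-value > α = 0.1, we fail to reject H₀.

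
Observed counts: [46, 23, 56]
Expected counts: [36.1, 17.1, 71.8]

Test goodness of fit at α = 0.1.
Chi-square goodness of fit test:
H₀: observed counts match expected distribution
H₁: observed counts differ from expected distribution
df = k - 1 = 2
χ² = Σ(O - E)²/E
   = (46 - 36.1)²/36.1 + (23 - 17.1)²/17.1 + (56 - 71.8)²/71.8
   = 2.715 + 2.036 + 3.477
   = 8.23
p-value = 0.0163

Since p-value < α = 0.1, we reject H₀.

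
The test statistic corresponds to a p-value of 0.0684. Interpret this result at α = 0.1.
Since p = 0.0684 < α = 0.1, reject H₀.
There is sufficient evidence to reject the null hypothesis; the result is statistically significant at the 0.1 level.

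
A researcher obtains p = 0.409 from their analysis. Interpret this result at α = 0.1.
Since p = 0.409 > α = 0.1, fail to reject H₀.
There is insufficient evidence to reject the null hypothesis; the result is not statistically significant at the 0.1 level.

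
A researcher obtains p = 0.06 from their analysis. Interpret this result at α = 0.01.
Since p = 0.06 > α = 0.01, fail to reject H₀.
There is insufficient evidence to reject the null hypothesis; the result is not statistically significant at the 0.01 level.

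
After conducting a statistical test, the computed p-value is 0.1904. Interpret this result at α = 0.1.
Since p = 0.1904 > α = 0.1, fail to reject H₀.
There is insufficient evidence to reject the null hypothesis; the result is not statistically significant at the 0.1 level.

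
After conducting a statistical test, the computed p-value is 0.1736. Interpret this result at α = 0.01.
Since p = 0.1736 > α = 0.01, fail to reject H₀.
There is insufficient evidence to reject the null hypothesis; the result is not statistically significant at the 0.01 level.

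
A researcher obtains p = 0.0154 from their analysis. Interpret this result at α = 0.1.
Since p = 0.0154 < α = 0.1, reject H₀.
There is sufficient evidence to reject the null hypothesis; the result is statistically significant at the 0.1 level.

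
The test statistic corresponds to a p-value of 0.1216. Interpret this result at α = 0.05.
Since p = 0.1216 > α = 0.05, fail to reject H₀.
There is insufficient evidence to reject the null hypothesis; the result is not statistically significant at the 0.05 level.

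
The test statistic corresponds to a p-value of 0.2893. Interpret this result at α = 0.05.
Since p = 0.2893 > α = 0.05, fail to reject H₀.
There is insufficient evidence to reject the null hypothesis; the result is not statistically significant at the 0.05 level.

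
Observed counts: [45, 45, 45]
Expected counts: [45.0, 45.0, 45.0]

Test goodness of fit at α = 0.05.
Chi-square goodness of fit test:
H₀: observed counts match expected distribution
H₁: observed counts differ from expected distribution
df = k - 1 = 2
χ² = Σ(O - E)²/E
   = (45 - 45.0)²/45.0 + (45 - 45.0)²/45.0 + (45 - 45.0)²/45.0
   = 0.000 + 0.000 + 0.000
   = 0.00
p-value = 1.0000

Since p-value > α = 0.05, we fail to reject H₀.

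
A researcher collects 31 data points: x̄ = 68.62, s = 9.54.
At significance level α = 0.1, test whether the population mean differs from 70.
One-sample t-test:
H₀: μ = 70
H₁: μ ≠ 70
df = n - 1 = 30
t = (x̄ - μ₀) / (s/√n) = (68.62 - 70) / (9.54/√31) = -0.805
p-value = 0.4269

Since p-value > α = 0.1, we fail to reject H₀.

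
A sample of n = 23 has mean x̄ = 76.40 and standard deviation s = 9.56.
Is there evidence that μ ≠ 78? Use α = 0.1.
One-sample t-test:
H₀: μ = 78
H₁: μ ≠ 78
df = n - 1 = 22
t = (x̄ - μ₀) / (s/√n) = (76.40 - 78) / (9.56/√23) = -0.803
p-value = 0.4308

Since p-value > α = 0.1, we fail to reject H₀.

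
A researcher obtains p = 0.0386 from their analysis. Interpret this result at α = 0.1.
Since p = 0.0386 < α = 0.1, reject H₀.
There is sufficient evidence to reject the null hypothesis; the result is statistically significant at the 0.1 level.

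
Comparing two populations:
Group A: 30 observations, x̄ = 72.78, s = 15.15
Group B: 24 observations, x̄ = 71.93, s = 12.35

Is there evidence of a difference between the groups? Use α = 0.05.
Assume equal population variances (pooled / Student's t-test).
Student's two-sample t-test (equal variances):
H₀: μ₁ = μ₂
H₁: μ₁ ≠ μ₂
df = n₁ + n₂ - 2 = 52
Pooled variance s_p² = [(n₁-1)s₁² + (n₂-1)s₂²] / (n₁ + n₂ - 2) = [(29)(15.15²) + (23)(12.35²)] / 52 = 195.4648
SE = √(s_p²(1/n₁ + 1/n₂)) = √(195.4648 × (1/30 + 1/24)) = 3.8288
t = (x̄₁ - x̄₂) / SE = (72.78 - 71.93) / 3.8288 = 0.85 / 3.8288 = 0.222
p-value = 0.8252

Since p-value > α = 0.05, we fail to reject H₀.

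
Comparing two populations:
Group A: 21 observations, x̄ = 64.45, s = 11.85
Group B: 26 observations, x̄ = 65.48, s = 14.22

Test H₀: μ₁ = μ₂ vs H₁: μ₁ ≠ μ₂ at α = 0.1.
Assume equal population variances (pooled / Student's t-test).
Student's two-sample t-test (equal variances):
H₀: μ₁ = μ₂
H₁: μ₁ ≠ μ₂
df = n₁ + n₂ - 2 = 45
Pooled variance s_p² = [(n₁-1)s₁² + (n₂-1)s₂²] / (n₁ + n₂ - 2) = [(20)(11.85²) + (25)(14.22²)] / 45 = 174.7480
SE = √(s_p²(1/n₁ + 1/n₂)) = √(174.7480 × (1/21 + 1/26)) = 3.8785
t = (x̄₁ - x̄₂) / SE = (64.45 - 65.48) / 3.8785 = -1.03 / 3.8785 = -0.266
p-value = 0.7918

Since p-value > α = 0.1, we fail to reject H₀.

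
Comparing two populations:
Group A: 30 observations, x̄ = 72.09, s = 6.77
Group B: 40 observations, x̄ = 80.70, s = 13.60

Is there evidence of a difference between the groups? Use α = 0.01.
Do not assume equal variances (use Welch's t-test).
Welch's two-sample t-test:
H₀: μ₁ = μ₂
H₁: μ₁ ≠ μ₂
s₁²/n₁ = 6.77²/30 = 1.5278,  s₂²/n₂ = 13.60²/40 = 4.6240
SE = √(s₁²/n₁ + s₂²/n₂) = √(1.5278 + 4.6240) = 2.4803
df (Welch-Satterthwaite) = (s₁²/n₁ + s₂²/n₂)² / [(s₁²/n₁)²/(n₁-1) + (s₂²/n₂)²/(n₂-1)] ≈ 60.19
t = (x̄₁ - x̄₂) / SE = (72.09 - 80.70) / 2.4803 = -8.61 / 2.4803 = -3.471
p-value = 0.0010

Since p-value < α = 0.01, we reject H₀.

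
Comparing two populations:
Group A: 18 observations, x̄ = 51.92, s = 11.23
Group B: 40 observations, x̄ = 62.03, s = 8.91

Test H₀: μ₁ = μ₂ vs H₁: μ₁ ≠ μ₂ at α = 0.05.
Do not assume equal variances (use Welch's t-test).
Welch's two-sample t-test:
H₀: μ₁ = μ₂
H₁: μ₁ ≠ μ₂
s₁²/n₁ = 11.23²/18 = 7.0063,  s₂²/n₂ = 8.91²/40 = 1.9847
SE = √(s₁²/n₁ + s₂²/n₂) = √(7.0063 + 1.9847) = 2.9985
df (Welch-Satterthwaite) = (s₁²/n₁ + s₂²/n₂)² / [(s₁²/n₁)²/(n₁-1) + (s₂²/n₂)²/(n₂-1)] ≈ 27.05
t = (x̄₁ - x̄₂) / SE = (51.92 - 62.03) / 2.9985 = -10.11 / 2.9985 = -3.372
p-value = 0.0023

Since p-value < α = 0.05, we reject H₀.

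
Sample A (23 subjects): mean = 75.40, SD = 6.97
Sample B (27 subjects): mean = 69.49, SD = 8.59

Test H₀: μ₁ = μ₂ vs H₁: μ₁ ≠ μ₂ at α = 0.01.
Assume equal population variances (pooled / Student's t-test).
Student's two-sample t-test (equal variances):
H₀: μ₁ = μ₂
H₁: μ₁ ≠ μ₂
df = n₁ + n₂ - 2 = 48
Pooled variance s_p² = [(n₁-1)s₁² + (n₂-1)s₂²] / (n₁ + n₂ - 2) = [(22)(6.97²) + (26)(8.59²)] / 48 = 62.2348
SE = √(s_p²(1/n₁ + 1/n₂)) = √(62.2348 × (1/23 + 1/27)) = 2.2385
t = (x̄₁ - x̄₂) / SE = (75.40 - 69.49) / 2.2385 = 5.91 / 2.2385 = 2.640
p-value = 0.0111

Since p-value > α = 0.01, we fail to reject H₀.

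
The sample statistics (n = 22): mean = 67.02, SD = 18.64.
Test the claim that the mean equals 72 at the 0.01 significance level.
One-sample t-test:
H₀: μ = 72
H₁: μ ≠ 72
df = n - 1 = 21
t = (x̄ - μ₀) / (s/√n) = (67.02 - 72) / (18.64/√22) = -1.253
p-value = 0.2239

Since p-value > α = 0.01, we fail to reject H₀.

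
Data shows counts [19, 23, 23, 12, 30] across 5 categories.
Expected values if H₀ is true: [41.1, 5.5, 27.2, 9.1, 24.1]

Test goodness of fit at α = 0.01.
Chi-square goodness of fit test:
H₀: observed counts match expected distribution
H₁: observed counts differ from expected distribution
df = k - 1 = 4
χ² = Σ(O - E)²/E
   = (19 - 41.1)²/41.1 + (23 - 5.5)²/5.5 + (23 - 27.2)²/27.2 + (12 - 9.1)²/9.1 + (30 - 24.1)²/24.1
   = 11.883 + 55.682 + 0.649 + 0.924 + 1.444
   = 70.58
p-value < 0.0001

Since p-value < α = 0.01, we reject H₀.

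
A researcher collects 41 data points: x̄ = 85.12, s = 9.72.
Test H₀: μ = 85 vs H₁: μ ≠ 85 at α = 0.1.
One-sample t-test:
H₀: μ = 85
H₁: μ ≠ 85
df = n - 1 = 40
t = (x̄ - μ₀) / (s/√n) = (85.12 - 85) / (9.72/√41) = 0.079
p-value = 0.9374

Since p-value > α = 0.1, we fail to reject H₀.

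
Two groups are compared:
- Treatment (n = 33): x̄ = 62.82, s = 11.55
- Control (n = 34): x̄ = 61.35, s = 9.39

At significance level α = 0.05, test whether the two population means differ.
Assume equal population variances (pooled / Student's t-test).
Student's two-sample t-test (equal variances):
H₀: μ₁ = μ₂
H₁: μ₁ ≠ μ₂
df = n₁ + n₂ - 2 = 65
Pooled variance s_p² = [(n₁-1)s₁² + (n₂-1)s₂²] / (n₁ + n₂ - 2) = [(32)(11.55²) + (33)(9.39²)] / 65 = 110.4394
SE = √(s_p²(1/n₁ + 1/n₂)) = √(110.4394 × (1/33 + 1/34)) = 2.5680
t = (x̄₁ - x̄₂) / SE = (62.82 - 61.35) / 2.5680 = 1.47 / 2.5680 = 0.572
p-value = 0.5690

Since p-value > α = 0.05, we fail to reject H₀.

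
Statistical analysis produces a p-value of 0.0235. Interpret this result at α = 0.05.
Since p = 0.0235 < α = 0.05, reject H₀.
There is sufficient evidence to reject the null hypothesis; the result is statistically significant at the 0.05 level.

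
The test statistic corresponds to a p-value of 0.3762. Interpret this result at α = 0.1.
Since p = 0.3762 > α = 0.1, fail to reject H₀.
There is insufficient evidence to reject the null hypothesis; the result is not statistically significant at the 0.1 level.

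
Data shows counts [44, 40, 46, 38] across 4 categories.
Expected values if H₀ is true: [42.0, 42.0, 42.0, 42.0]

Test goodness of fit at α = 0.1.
Chi-square goodness of fit test:
H₀: observed counts match expected distribution
H₁: observed counts differ from expected distribution
df = k - 1 = 3
χ² = Σ(O - E)²/E
   = (44 - 42.0)²/42.0 + (40 - 42.0)²/42.0 + (46 - 42.0)²/42.0 + (38 - 42.0)²/42.0
   = 0.095 + 0.095 + 0.381 + 0.381
   = 0.95
p-value = 0.8128

Since p-value > α = 0.1, we fail to reject H₀.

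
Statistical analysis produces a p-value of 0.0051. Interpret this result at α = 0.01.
Since p = 0.0051 < α = 0.01, reject H₀.
There is sufficient evidence to reject the null hypothesis; the result is statistically significant at the 0.01 level.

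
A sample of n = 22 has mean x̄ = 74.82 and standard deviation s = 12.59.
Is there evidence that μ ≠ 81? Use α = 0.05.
One-sample t-test:
H₀: μ = 81
H₁: μ ≠ 81
df = n - 1 = 21
t = (x̄ - μ₀) / (s/√n) = (74.82 - 81) / (12.59/√22) = -2.302
p-value = 0.0316

Since p-value < α = 0.05, we reject H₀.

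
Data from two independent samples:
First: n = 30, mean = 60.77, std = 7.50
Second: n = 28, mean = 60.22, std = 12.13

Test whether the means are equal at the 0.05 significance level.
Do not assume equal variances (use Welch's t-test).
Welch's two-sample t-test:
H₀: μ₁ = μ₂
H₁: μ₁ ≠ μ₂
s₁²/n₁ = 7.50²/30 = 1.8750,  s₂²/n₂ = 12.13²/28 = 5.2549
SE = √(s₁²/n₁ + s₂²/n₂) = √(1.8750 + 5.2549) = 2.6702
df (Welch-Satterthwaite) = (s₁²/n₁ + s₂²/n₂)² / [(s₁²/n₁)²/(n₁-1) + (s₂²/n₂)²/(n₂-1)] ≈ 44.44
t = (x̄₁ - x̄₂) / SE = (60.77 - 60.22) / 2.6702 = 0.55 / 2.6702 = 0.206
p-value = 0.8377

Since p-value > α = 0.05, we fail to reject H₀.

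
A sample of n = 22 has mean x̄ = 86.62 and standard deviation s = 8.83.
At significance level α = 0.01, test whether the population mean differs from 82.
One-sample t-test:
H₀: μ = 82
H₁: μ ≠ 82
df = n - 1 = 21
t = (x̄ - μ₀) / (s/√n) = (86.62 - 82) / (8.83/√22) = 2.454
p-value = 0.0229

Since p-value > α = 0.01, we fail to reject H₀.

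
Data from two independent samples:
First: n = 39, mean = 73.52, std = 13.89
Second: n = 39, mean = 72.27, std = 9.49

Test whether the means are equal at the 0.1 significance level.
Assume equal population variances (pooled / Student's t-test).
Student's two-sample t-test (equal variances):
H₀: μ₁ = μ₂
H₁: μ₁ ≠ μ₂
df = n₁ + n₂ - 2 = 76
Pooled variance s_p² = [(n₁-1)s₁² + (n₂-1)s₂²] / (n₁ + n₂ - 2) = [(38)(13.89²) + (38)(9.49²)] / 76 = 141.4961
SE = √(s_p²(1/n₁ + 1/n₂)) = √(141.4961 × (1/39 + 1/39)) = 2.6937
t = (x̄₁ - x̄₂) / SE = (73.52 - 72.27) / 2.6937 = 1.25 / 2.6937 = 0.464
p-value = 0.6439

Since p-value > α = 0.1, we fail to reject H₀.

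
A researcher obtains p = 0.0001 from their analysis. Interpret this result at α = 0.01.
Since p = 0.0001 < α = 0.01, reject H₀.
There is sufficient evidence to reject the null hypothesis; the result is statistically significant at the 0.01 level.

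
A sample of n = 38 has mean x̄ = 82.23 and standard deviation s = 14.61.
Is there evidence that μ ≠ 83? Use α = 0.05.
One-sample t-test:
H₀: μ = 83
H₁: μ ≠ 83
df = n - 1 = 37
t = (x̄ - μ₀) / (s/√n) = (82.23 - 83) / (14.61/√38) = -0.325
p-value = 0.7471

Since p-value > α = 0.05, we fail to reject H₀.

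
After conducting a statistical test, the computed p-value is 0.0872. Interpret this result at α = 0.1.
Since p = 0.0872 < α = 0.1, reject H₀.
There is sufficient evidence to reject the null hypothesis; the result is statistically significant at the 0.1 level.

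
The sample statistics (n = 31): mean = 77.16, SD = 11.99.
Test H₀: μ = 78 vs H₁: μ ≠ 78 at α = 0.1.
One-sample t-test:
H₀: μ = 78
H₁: μ ≠ 78
df = n - 1 = 30
t = (x̄ - μ₀) / (s/√n) = (77.16 - 78) / (11.99/√31) = -0.390
p-value = 0.6992

Since p-value > α = 0.1, we fail to reject H₀.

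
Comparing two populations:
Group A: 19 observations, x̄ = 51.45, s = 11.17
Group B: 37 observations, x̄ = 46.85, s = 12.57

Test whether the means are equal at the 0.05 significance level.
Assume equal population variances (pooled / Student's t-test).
Student's two-sample t-test (equal variances):
H₀: μ₁ = μ₂
H₁: μ₁ ≠ μ₂
df = n₁ + n₂ - 2 = 54
Pooled variance s_p² = [(n₁-1)s₁² + (n₂-1)s₂²] / (n₁ + n₂ - 2) = [(18)(11.17²) + (36)(12.57²)] / 54 = 146.9262
SE = √(s_p²(1/n₁ + 1/n₂)) = √(146.9262 × (1/19 + 1/37)) = 3.4211
t = (x̄₁ - x̄₂) / SE = (51.45 - 46.85) / 3.4211 = 4.60 / 3.4211 = 1.345
p-value = 0.1844

Since p-value > α = 0.05, we fail to reject H₀.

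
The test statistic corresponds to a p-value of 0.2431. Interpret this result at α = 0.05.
Since p = 0.2431 > α = 0.05, fail to reject H₀.
There is insufficient evidence to reject the null hypothesis; the result is not statistically significant at the 0.05 level.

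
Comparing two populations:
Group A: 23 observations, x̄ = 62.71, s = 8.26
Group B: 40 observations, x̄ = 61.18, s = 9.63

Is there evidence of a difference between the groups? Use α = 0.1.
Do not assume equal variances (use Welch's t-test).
Welch's two-sample t-test:
H₀: μ₁ = μ₂
H₁: μ₁ ≠ μ₂
s₁²/n₁ = 8.26²/23 = 2.9664,  s₂²/n₂ = 9.63²/40 = 2.3184
SE = √(s₁²/n₁ + s₂²/n₂) = √(2.9664 + 2.3184) = 2.2989
df (Welch-Satterthwaite) = (s₁²/n₁ + s₂²/n₂)² / [(s₁²/n₁)²/(n₁-1) + (s₂²/n₂)²/(n₂-1)] ≈ 51.93
t = (x̄₁ - x̄₂) / SE = (62.71 - 61.18) / 2.2989 = 1.53 / 2.2989 = 0.666
p-value = 0.5086

Since p-value > α = 0.1, we fail to reject H₀.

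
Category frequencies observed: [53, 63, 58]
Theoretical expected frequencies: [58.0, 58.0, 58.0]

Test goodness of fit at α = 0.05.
Chi-square goodness of fit test:
H₀: observed counts match expected distribution
H₁: observed counts differ from expected distribution
df = k - 1 = 2
χ² = Σ(O - E)²/E
   = (53 - 58.0)²/58.0 + (63 - 58.0)²/58.0 + (58 - 58.0)²/58.0
   = 0.431 + 0.431 + 0.000
   = 0.86
p-value = 0.6498

Since p-value > α = 0.05, we fail to reject H₀.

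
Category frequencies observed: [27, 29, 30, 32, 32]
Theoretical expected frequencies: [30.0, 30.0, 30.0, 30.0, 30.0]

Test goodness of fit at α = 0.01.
Chi-square goodness of fit test:
H₀: observed counts match expected distribution
H₁: observed counts differ from expected distribution
df = k - 1 = 4
χ² = Σ(O - E)²/E
   = (27 - 30.0)²/30.0 + (29 - 30.0)²/30.0 + (30 - 30.0)²/30.0 + (32 - 30.0)²/30.0 + (32 - 30.0)²/30.0
   = 0.300 + 0.033 + 0.000 + 0.133 + 0.133
   = 0.60
p-value = 0.9631

Since p-value > α = 0.01, we fail to reject H₀.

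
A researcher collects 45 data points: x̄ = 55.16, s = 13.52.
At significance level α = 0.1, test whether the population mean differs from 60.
One-sample t-test:
H₀: μ = 60
H₁: μ ≠ 60
df = n - 1 = 44
t = (x̄ - μ₀) / (s/√n) = (55.16 - 60) / (13.52/√45) = -2.401
p-value = 0.0206

Since p-value < α = 0.1, we reject H₀.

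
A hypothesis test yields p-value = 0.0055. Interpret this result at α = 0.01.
Since p = 0.0055 < α = 0.01, reject H₀.
There is sufficient evidence to reject the null hypothesis; the result is statistically significant at the 0.01 level.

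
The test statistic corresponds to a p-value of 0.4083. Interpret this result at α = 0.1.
Since p = 0.4083 > α = 0.1, fail to reject H₀.
There is insufficient evidence to reject the null hypothesis; the result is not statistically significant at the 0.1 level.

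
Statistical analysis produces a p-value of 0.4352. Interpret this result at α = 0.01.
Since p = 0.4352 > α = 0.01, fail to reject H₀.
There is insufficient evidence to reject the null hypothesis; the result is not statistically significant at the 0.01 level.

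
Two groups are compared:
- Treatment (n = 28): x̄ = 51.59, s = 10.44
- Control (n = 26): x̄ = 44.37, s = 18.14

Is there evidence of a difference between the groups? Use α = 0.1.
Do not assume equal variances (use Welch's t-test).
Welch's two-sample t-test:
H₀: μ₁ = μ₂
H₁: μ₁ ≠ μ₂
s₁²/n₁ = 10.44²/28 = 3.8926,  s₂²/n₂ = 18.14²/26 = 12.6561
SE = √(s₁²/n₁ + s₂²/n₂) = √(3.8926 + 12.6561) = 4.0680
df (Welch-Satterthwaite) = (s₁²/n₁ + s₂²/n₂)² / [(s₁²/n₁)²/(n₁-1) + (s₂²/n₂)²/(n₂-1)] ≈ 39.30
t = (x̄₁ - x̄₂) / SE = (51.59 - 44.37) / 4.0680 = 7.22 / 4.0680 = 1.775
p-value = 0.0837

Since p-value < α = 0.1, we reject H₀.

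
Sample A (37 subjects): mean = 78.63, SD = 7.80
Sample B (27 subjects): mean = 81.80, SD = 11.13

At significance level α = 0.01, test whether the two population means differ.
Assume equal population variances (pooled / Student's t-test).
Student's two-sample t-test (equal variances):
H₀: μ₁ = μ₂
H₁: μ₁ ≠ μ₂
df = n₁ + n₂ - 2 = 62
Pooled variance s_p² = [(n₁-1)s₁² + (n₂-1)s₂²] / (n₁ + n₂ - 2) = [(36)(7.80²) + (26)(11.13²)] / 62 = 87.2748
SE = √(s_p²(1/n₁ + 1/n₂)) = √(87.2748 × (1/37 + 1/27)) = 2.3646
t = (x̄₁ - x̄₂) / SE = (78.63 - 81.80) / 2.3646 = -3.17 / 2.3646 = -1.341
p-value = 0.1849

Since p-value > α = 0.01, we fail to reject H₀.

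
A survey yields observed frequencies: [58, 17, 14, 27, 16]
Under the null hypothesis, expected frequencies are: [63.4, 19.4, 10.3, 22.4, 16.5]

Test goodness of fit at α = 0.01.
Chi-square goodness of fit test:
H₀: observed counts match expected distribution
H₁: observed counts differ from expected distribution
df = k - 1 = 4
χ² = Σ(O - E)²/E
   = (58 - 63.4)²/63.4 + (17 - 19.4)²/19.4 + (14 - 10.3)²/10.3 + (27 - 22.4)²/22.4 + (16 - 16.5)²/16.5
   = 0.460 + 0.297 + 1.329 + 0.945 + 0.015
   = 3.05
p-value = 0.5502

Since p-value > α = 0.01, we fail to reject H₀.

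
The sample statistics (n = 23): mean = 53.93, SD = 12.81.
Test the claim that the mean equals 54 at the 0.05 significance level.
One-sample t-test:
H₀: μ = 54
H₁: μ ≠ 54
df = n - 1 = 22
t = (x̄ - μ₀) / (s/√n) = (53.93 - 54) / (12.81/√23) = -0.026
p-value = 0.9793

Since p-value > α = 0.05, we fail to reject H₀.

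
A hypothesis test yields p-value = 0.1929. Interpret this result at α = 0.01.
Since p = 0.1929 > α = 0.01, fail to reject H₀.
There is insufficient evidence to reject the null hypothesis; the result is not statistically significant at the 0.01 level.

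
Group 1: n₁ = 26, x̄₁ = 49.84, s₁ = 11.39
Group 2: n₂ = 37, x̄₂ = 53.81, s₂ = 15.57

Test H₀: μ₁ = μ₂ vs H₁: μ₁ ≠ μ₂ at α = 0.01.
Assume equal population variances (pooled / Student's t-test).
Student's two-sample t-test (equal variances):
H₀: μ₁ = μ₂
H₁: μ₁ ≠ μ₂
df = n₁ + n₂ - 2 = 61
Pooled variance s_p² = [(n₁-1)s₁² + (n₂-1)s₂²] / (n₁ + n₂ - 2) = [(25)(11.39²) + (36)(15.57²)] / 61 = 196.2393
SE = √(s_p²(1/n₁ + 1/n₂)) = √(196.2393 × (1/26 + 1/37)) = 3.5849
t = (x̄₁ - x̄₂) / SE = (49.84 - 53.81) / 3.5849 = -3.97 / 3.5849 = -1.107
p-value = 0.2725

Since p-value > α = 0.01, we fail to reject H₀.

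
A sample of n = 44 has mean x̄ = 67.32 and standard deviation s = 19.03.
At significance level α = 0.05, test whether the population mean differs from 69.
One-sample t-test:
H₀: μ = 69
H₁: μ ≠ 69
df = n - 1 = 43
t = (x̄ - μ₀) / (s/√n) = (67.32 - 69) / (19.03/√44) = -0.586
p-value = 0.5612

Since p-value > α = 0.05, we fail to reject H₀.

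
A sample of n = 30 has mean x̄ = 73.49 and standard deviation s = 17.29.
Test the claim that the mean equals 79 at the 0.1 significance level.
One-sample t-test:
H₀: μ = 79
H₁: μ ≠ 79
df = n - 1 = 29
t = (x̄ - μ₀) / (s/√n) = (73.49 - 79) / (17.29/√30) = -1.745
p-value = 0.0915

Since p-value < α = 0.1, we reject H₀.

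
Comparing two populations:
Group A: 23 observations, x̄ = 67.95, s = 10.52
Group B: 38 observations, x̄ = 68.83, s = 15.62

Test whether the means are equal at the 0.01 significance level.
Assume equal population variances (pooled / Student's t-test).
Student's two-sample t-test (equal variances):
H₀: μ₁ = μ₂
H₁: μ₁ ≠ μ₂
df = n₁ + n₂ - 2 = 59
Pooled variance s_p² = [(n₁-1)s₁² + (n₂-1)s₂²] / (n₁ + n₂ - 2) = [(22)(10.52²) + (37)(15.62²)] / 59 = 194.2741
SE = √(s_p²(1/n₁ + 1/n₂)) = √(194.2741 × (1/23 + 1/38)) = 3.6823
t = (x̄₁ - x̄₂) / SE = (67.95 - 68.83) / 3.6823 = -0.88 / 3.6823 = -0.239
p-value = 0.8119

Since p-value > α = 0.01, we fail to reject H₀.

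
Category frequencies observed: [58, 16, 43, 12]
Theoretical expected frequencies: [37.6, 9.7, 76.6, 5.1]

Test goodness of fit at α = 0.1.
Chi-square goodness of fit test:
H₀: observed counts match expected distribution
H₁: observed counts differ from expected distribution
df = k - 1 = 3
χ² = Σ(O - E)²/E
   = (58 - 37.6)²/37.6 + (16 - 9.7)²/9.7 + (43 - 76.6)²/76.6 + (12 - 5.1)²/5.1
   = 11.068 + 4.092 + 14.738 + 9.335
   = 39.23
p-value < 0.0001

Since p-value < α = 0.1, we reject H₀.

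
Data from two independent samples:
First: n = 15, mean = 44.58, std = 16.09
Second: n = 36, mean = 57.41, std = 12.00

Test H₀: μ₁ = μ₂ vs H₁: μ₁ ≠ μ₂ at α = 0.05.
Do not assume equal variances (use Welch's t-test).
Welch's two-sample t-test:
H₀: μ₁ = μ₂
H₁: μ₁ ≠ μ₂
s₁²/n₁ = 16.09²/15 = 17.2592,  s₂²/n₂ = 12.00²/36 = 4.0000
SE = √(s₁²/n₁ + s₂²/n₂) = √(17.2592 + 4.0000) = 4.6108
df (Welch-Satterthwaite) = (s₁²/n₁ + s₂²/n₂)² / [(s₁²/n₁)²/(n₁-1) + (s₂²/n₂)²/(n₂-1)] ≈ 20.79
t = (x̄₁ - x̄₂) / SE = (44.58 - 57.41) / 4.6108 = -12.83 / 4.6108 = -2.783
p-value = 0.0112

Since p-value < α = 0.05, we reject H₀.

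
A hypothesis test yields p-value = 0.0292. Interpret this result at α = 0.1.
Since p = 0.0292 < α = 0.1, reject H₀.
There is sufficient evidence to reject the null hypothesis; the result is statistically significant at the 0.1 level.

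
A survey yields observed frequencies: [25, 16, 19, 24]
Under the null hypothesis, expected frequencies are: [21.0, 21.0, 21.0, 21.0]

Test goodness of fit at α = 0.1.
Chi-square goodness of fit test:
H₀: observed counts match expected distribution
H₁: observed counts differ from expected distribution
df = k - 1 = 3
χ² = Σ(O - E)²/E
   = (25 - 21.0)²/21.0 + (16 - 21.0)²/21.0 + (19 - 21.0)²/21.0 + (24 - 21.0)²/21.0
   = 0.762 + 1.190 + 0.190 + 0.429
   = 2.57
p-value = 0.4625

Since p-value > α = 0.1, we fail to reject H₀.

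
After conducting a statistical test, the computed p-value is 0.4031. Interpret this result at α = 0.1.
Since p = 0.4031 > α = 0.1, fail to reject H₀.
There is insufficient evidence to reject the null hypothesis; the result is not statistically significant at the 0.1 level.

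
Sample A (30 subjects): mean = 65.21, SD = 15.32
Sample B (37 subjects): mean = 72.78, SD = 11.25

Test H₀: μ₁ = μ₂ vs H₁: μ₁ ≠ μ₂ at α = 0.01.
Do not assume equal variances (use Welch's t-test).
Welch's two-sample t-test:
H₀: μ₁ = μ₂
H₁: μ₁ ≠ μ₂
s₁²/n₁ = 15.32²/30 = 7.8234,  s₂²/n₂ = 11.25²/37 = 3.4206
SE = √(s₁²/n₁ + s₂²/n₂) = √(7.8234 + 3.4206) = 3.3532
df (Welch-Satterthwaite) = (s₁²/n₁ + s₂²/n₂)² / [(s₁²/n₁)²/(n₁-1) + (s₂²/n₂)²/(n₂-1)] ≈ 51.91
t = (x̄₁ - x̄₂) / SE = (65.21 - 72.78) / 3.3532 = -7.57 / 3.3532 = -2.258
p-value = 0.0282

Since p-value > α = 0.01, we fail to reject H₀.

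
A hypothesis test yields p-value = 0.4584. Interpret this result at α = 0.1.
Since p = 0.4584 > α = 0.1, fail to reject H₀.
There is insufficient evidence to reject the null hypothesis; the result is not statistically significant at the 0.1 level.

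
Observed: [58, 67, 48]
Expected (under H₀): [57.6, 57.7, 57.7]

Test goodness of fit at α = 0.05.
Chi-square goodness of fit test:
H₀: observed counts match expected distribution
H₁: observed counts differ from expected distribution
df = k - 1 = 2
χ² = Σ(O - E)²/E
   = (58 - 57.6)²/57.6 + (67 - 57.7)²/57.7 + (48 - 57.7)²/57.7
   = 0.003 + 1.499 + 1.631
   = 3.13
p-value = 0.2088

Since p-value > α = 0.05, we fail to reject H₀.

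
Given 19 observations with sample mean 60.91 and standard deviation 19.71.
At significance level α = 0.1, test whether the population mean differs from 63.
One-sample t-test:
H₀: μ = 63
H₁: μ ≠ 63
df = n - 1 = 18
t = (x̄ - μ₀) / (s/√n) = (60.91 - 63) / (19.71/√19) = -0.462
p-value = 0.6495

Since p-value > α = 0.1, we fail to reject H₀.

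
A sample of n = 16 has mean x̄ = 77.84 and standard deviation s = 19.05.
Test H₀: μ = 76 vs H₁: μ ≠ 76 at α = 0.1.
One-sample t-test:
H₀: μ = 76
H₁: μ ≠ 76
df = n - 1 = 15
t = (x̄ - μ₀) / (s/√n) = (77.84 - 76) / (19.05/√16) = 0.386
p-value = 0.7047

Since p-value > α = 0.1, we fail to reject H₀.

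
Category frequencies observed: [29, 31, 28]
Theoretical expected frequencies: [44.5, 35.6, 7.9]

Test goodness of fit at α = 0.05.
Chi-square goodness of fit test:
H₀: observed counts match expected distribution
H₁: observed counts differ from expected distribution
df = k - 1 = 2
χ² = Σ(O - E)²/E
   = (29 - 44.5)²/44.5 + (31 - 35.6)²/35.6 + (28 - 7.9)²/7.9
   = 5.399 + 0.594 + 51.141
   = 57.13
p-value < 0.0001

Since p-value < α = 0.05, we reject H₀.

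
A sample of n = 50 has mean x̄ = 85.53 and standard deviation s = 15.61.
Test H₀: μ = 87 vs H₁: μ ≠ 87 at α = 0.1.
One-sample t-test:
H₀: μ = 87
H₁: μ ≠ 87
df = n - 1 = 49
t = (x̄ - μ₀) / (s/√n) = (85.53 - 87) / (15.61/√50) = -0.666
p-value = 0.5086

Since p-value > α = 0.1, we fail to reject H₀.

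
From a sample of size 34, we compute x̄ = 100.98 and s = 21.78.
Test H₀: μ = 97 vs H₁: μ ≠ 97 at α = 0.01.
One-sample t-test:
H₀: μ = 97
H₁: μ ≠ 97
df = n - 1 = 33
t = (x̄ - μ₀) / (s/√n) = (100.98 - 97) / (21.78/√34) = 1.066
p-value = 0.2944

Since p-value > α = 0.01, we fail to reject H₀.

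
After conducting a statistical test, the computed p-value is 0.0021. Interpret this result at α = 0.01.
Since p = 0.0021 < α = 0.01, reject H₀.
There is sufficient evidence to reject the null hypothesis; the result is statistically significant at the 0.01 level.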